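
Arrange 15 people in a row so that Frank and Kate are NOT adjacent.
Total - adjacent = 15! - (15-1)!×2 = 1307674368000 - 174356582400 = 1133317785600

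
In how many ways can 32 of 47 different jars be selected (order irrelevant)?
C(47,32) = 47!/(32!×15!) = 751616304549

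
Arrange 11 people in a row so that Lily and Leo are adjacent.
Treat as block: (11-1)! × 2! = 3628800 × 2 = 7257600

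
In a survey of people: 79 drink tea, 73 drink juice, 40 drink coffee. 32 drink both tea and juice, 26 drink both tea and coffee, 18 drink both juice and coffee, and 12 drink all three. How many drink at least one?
|A∪B∪C| = 79+73+40-32-26-18+12 = 128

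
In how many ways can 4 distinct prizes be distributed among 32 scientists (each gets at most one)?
P(32,4) = 32!/(32-4)! = 863040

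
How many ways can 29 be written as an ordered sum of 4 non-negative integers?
C(29+4-1, 4-1) = C(32, 3) = 4960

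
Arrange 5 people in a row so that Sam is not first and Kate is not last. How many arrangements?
By inclusion-exclusion: 5! - 2×(5-1)! + (5-2)! = 120 - 48 + 6 = 78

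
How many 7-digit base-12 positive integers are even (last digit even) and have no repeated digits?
Last∈{0,2,4,6,8,10}. Last=0: 332640. Last nonzero: 5×10×P(10,5) = 1512000. Total = 1844640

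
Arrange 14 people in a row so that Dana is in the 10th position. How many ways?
Fix one position: (14-1)! = 6227020800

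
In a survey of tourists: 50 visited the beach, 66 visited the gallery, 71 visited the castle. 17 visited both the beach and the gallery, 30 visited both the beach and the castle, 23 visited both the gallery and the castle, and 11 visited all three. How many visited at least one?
|A∪B∪C| = 50+66+71-17-30-23+11 = 128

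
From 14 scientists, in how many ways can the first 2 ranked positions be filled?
P(14,2) = 14!/(14-2)! = 182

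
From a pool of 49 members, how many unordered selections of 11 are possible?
C(49,11) = 49!/(11!×38!) = 29135916264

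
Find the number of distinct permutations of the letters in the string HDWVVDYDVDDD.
12! / (3! × 1! × 1! × 6! × 1!) = 110880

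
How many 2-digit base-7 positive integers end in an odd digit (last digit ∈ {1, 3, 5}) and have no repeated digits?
Last∈{1,3,5}. Last=0: 0. Last nonzero: 3×5×P(5,0) = 15. Total = 15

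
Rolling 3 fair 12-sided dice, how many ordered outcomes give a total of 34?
Coefficient of x^34 in (x + x² + ... + x^12)^3. By inclusion-exclusion on dice exceeding 12: Σ_j (-1)^j C(3,j)·C(34-1-12j, 2) = C(3,0)·C(33,2) - C(3,1)·C(21,2) + C(3,2)·C(9,2) = 1·528 - 3·210 + 3·36 = 6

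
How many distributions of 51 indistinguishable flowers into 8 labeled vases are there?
C(51+8-1, 8-1) = C(58, 7) = 300674088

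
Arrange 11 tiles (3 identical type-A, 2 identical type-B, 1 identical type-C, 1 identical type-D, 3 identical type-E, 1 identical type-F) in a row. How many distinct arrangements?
11! / (3! × 2! × 1! × 1! × 3! × 1!) = 554400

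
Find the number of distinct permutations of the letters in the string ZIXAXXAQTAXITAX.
15! / (1! × 4! × 2! × 2! × 5! × 1!) = 113513400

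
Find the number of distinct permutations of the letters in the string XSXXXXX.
7! / (6! × 1!) = 7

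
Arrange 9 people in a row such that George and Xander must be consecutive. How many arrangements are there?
Treat the 2 as one block: (9-2+1)! × 2! = 40320 × 2 = 80640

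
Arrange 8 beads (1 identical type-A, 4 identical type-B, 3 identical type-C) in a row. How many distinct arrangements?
8! / (1! × 4! × 3!) = 280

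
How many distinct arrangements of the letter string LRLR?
4! / (2! × 2!) = 6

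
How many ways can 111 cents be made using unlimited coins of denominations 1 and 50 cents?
Coefficient of x^111 in 1/(1-x^1) · 1/(1-x^50). Use j coins of 50 for j = 0..⌊111/50⌋ = 2, the rest in 1s: 2 + 1 = 3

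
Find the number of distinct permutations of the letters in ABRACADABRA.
11! / (5! × 2! × 2! × 1! × 1!) = 83160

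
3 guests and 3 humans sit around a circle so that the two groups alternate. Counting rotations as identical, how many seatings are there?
Fix one of the guests: (3-1)! ways for the remaining guests, × 3! ways for the humans = 2 × 6 = 12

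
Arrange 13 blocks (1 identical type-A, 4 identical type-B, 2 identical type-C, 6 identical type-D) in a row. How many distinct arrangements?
13! / (1! × 4! × 2! × 6!) = 180180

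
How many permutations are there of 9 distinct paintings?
9! = 362880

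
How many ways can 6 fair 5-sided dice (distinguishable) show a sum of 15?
Coefficient of x^15 in (x + x² + ... + x^5)^6. By inclusion-exclusion on dice exceeding 5: Σ_j (-1)^j C(6,j)·C(15-1-5j, 5) = C(6,0)·C(14,5) - C(6,1)·C(9,5) = 1·2002 - 6·126 = 1246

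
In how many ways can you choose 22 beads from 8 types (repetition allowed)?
C(22+8-1, 8-1) = C(29, 7) = 1560780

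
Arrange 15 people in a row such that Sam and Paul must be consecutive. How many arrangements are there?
Treat the 2 as one block: (15-2+1)! × 2! = 87178291200 × 2 = 174356582400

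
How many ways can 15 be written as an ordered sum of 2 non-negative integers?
C(15+2-1, 2-1) = C(16, 1) = 16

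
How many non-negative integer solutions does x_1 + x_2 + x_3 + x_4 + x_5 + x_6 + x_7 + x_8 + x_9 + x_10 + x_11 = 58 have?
C(58+11-1, 11-1) = C(68, 10) = 290752384208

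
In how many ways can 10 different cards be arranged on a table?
10! = 3628800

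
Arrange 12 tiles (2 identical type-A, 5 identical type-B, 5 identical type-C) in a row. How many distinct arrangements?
12! / (2! × 5! × 5!) = 16632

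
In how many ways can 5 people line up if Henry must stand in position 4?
Fix one position: (5-1)! = 24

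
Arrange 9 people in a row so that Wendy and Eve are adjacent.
Treat as block: (9-1)! × 2! = 40320 × 2 = 80640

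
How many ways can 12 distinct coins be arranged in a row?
12! = 479001600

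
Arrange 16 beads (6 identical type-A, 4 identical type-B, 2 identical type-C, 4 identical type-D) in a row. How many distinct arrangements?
16! / (6! × 4! × 2! × 4!) = 25225200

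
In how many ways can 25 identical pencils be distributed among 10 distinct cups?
C(25+10-1, 10-1) = C(34, 9) = 52451256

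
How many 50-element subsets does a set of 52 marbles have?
C(52,50) = 52!/(50!×2!) = 1326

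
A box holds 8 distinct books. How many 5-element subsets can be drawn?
C(8,5) = 8!/(5!×3!) = 56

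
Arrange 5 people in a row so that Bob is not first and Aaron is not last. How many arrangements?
By inclusion-exclusion: 5! - 2×(5-1)! + (5-2)! = 120 - 48 + 6 = 78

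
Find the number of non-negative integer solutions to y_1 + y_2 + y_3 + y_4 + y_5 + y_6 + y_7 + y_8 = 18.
C(18+8-1, 8-1) = C(25, 7) = 480700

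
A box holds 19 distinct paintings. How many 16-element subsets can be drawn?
C(19,16) = 19!/(16!×3!) = 969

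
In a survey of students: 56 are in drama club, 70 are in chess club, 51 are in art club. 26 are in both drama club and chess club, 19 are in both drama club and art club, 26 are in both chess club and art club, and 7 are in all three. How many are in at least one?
|A∪B∪C| = 56+70+51-26-19-26+7 = 113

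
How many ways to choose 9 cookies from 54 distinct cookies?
C(54,9) = 54!/(9!×45!) = 5317936260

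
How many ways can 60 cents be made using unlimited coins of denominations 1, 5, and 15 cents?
Coefficient of x^60 in 1/(1-x^1) · 1/(1-x^5) · 1/(1-x^15). Case on j = number of 15-cent coins (j = 0..4); remainder r = 60 - 15j is made from {1,5} in ⌊r/5⌋+1 ways. r = 60, 45, 30, 15, 0 → 13 + 10 + 7 + 4 + 1 = 35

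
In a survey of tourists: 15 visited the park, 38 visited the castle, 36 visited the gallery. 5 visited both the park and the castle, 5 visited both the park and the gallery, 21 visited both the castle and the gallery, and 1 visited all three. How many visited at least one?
|A∪B∪C| = 15+38+36-5-5-21+1 = 59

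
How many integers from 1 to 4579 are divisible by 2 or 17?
⌊4579/2⌋ + ⌊4579/17⌋ - ⌊4579/34⌋ = 2289 + 269 - 134 = 2424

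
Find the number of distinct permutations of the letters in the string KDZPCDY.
7! / (1! × 2! × 1! × 1! × 1! × 1!) = 2520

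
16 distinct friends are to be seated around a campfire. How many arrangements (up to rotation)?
Circular: fix one position, arrange the rest. (16-1)! = 1307674368000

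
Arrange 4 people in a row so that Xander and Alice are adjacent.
Treat as block: (4-1)! × 2! = 6 × 2 = 12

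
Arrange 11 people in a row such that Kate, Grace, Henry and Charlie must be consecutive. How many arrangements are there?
Treat the 4 as one block: (11-4+1)! × 4! = 40320 × 24 = 967680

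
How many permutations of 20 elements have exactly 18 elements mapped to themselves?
Choose the 18 fixed points C(20,18) = 190, derange the rest: !2 = Σ_{j=0}^{2} (-1)^j·2!/j! = 2 - 2 + 1 = 1. Product = 190 × 1 = 190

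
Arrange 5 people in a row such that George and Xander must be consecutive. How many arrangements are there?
Treat the 2 as one block: (5-2+1)! × 2! = 24 × 2 = 48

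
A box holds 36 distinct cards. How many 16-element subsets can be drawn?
C(36,16) = 36!/(16!×20!) = 7307872110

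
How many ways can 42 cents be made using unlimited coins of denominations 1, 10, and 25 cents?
Coefficient of x^42 in 1/(1-x^1) · 1/(1-x^10) · 1/(1-x^25). Case on j = number of 25-cent coins (j = 0..1); remainder r = 42 - 25j is made from {1,10} in ⌊r/10⌋+1 ways. r = 42, 17 → 5 + 2 = 7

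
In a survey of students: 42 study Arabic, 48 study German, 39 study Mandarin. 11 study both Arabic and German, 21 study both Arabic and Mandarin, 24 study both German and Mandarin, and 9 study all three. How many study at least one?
|A∪B∪C| = 42+48+39-11-21-24+9 = 82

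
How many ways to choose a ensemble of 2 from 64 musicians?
C(64,2) = 64!/(2!×62!) = 2016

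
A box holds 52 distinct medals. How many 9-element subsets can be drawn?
C(52,9) = 52!/(9!×43!) = 3679075400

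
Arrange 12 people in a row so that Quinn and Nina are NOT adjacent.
Total - adjacent = 12! - (12-1)!×2 = 479001600 - 79833600 = 399168000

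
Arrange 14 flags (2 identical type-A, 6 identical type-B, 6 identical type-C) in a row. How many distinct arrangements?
14! / (2! × 6! × 6!) = 84084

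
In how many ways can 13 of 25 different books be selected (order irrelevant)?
C(25,13) = 25!/(13!×12!) = 5200300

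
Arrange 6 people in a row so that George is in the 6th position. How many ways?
Fix one position: (6-1)! = 120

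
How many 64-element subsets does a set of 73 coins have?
C(73,64) = 73!/(64!×9!) = 97082021465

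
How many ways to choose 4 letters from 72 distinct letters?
C(72,4) = 72!/(4!×68!) = 1028790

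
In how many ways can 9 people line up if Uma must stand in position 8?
Fix one position: (9-1)! = 40320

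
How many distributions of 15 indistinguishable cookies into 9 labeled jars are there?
C(15+9-1, 9-1) = C(23, 8) = 490314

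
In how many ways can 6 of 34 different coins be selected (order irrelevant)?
C(34,6) = 34!/(6!×28!) = 1344904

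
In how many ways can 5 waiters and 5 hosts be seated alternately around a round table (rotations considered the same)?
Fix one of the waiters: (5-1)! ways for the remaining waiters, × 5! ways for the hosts = 24 × 120 = 2880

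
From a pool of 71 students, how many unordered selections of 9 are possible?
C(71,9) = 71!/(9!×62!) = 74473879480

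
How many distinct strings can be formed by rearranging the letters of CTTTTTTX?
8! / (1! × 6! × 1!) = 56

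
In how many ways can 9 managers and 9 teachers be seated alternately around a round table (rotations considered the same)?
Fix one of the managers: (9-1)! ways for the remaining managers, × 9! ways for the teachers = 40320 × 362880 = 14631321600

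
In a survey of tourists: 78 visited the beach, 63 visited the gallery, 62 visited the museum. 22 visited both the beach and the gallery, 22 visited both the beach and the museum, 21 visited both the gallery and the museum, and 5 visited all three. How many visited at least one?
|A∪B∪C| = 78+63+62-22-22-21+5 = 143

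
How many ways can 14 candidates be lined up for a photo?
14! = 87178291200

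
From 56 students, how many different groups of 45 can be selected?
C(56,45) = 56!/(45!×11!) = 148902215280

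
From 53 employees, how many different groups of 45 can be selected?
C(53,45) = 53!/(45!×8!) = 886322710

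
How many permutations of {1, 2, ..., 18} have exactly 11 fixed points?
Choose the 11 fixed points C(18,11) = 31824, derange the rest: !7 = Σ_{j=0}^{7} (-1)^j·7!/j! = 5040 - 5040 + 2520 - 840 + 210 - 42 + 7 - 1 = 1854. Product = 31824 × 1854 = 59001696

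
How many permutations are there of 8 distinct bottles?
8! = 40320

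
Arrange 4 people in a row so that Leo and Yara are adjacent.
Treat as block: (4-1)! × 2! = 6 × 2 = 12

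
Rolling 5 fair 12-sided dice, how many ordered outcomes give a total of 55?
Coefficient of x^55 in (x + x² + ... + x^12)^5. By inclusion-exclusion on dice exceeding 12: Σ_j (-1)^j C(5,j)·C(55-1-12j, 4) = C(5,0)·C(54,4) - C(5,1)·C(42,4) + C(5,2)·C(30,4) - C(5,3)·C(18,4) + C(5,4)·C(6,4) = 1·316251 - 5·111930 + 10·27405 - 10·3060 + 5·15 = 126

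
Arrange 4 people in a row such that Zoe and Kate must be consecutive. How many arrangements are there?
Treat the 2 as one block: (4-2+1)! × 2! = 6 × 2 = 12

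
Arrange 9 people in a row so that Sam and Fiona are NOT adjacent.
Total - adjacent = 9! - (9-1)!×2 = 362880 - 80640 = 282240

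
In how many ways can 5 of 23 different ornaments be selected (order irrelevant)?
C(23,5) = 23!/(5!×18!) = 33649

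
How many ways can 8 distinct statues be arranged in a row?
8! = 40320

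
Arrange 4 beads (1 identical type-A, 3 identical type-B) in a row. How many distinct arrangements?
4! / (1! × 3!) = 4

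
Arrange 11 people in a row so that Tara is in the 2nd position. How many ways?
Fix one position: (11-1)! = 3628800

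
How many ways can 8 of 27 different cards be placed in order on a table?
P(27,8) = 27!/(27-8)! = 89513424000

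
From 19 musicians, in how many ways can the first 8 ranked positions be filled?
P(19,8) = 19!/(19-8)! = 3047466240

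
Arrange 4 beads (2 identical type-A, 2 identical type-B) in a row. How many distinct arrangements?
4! / (2! × 2!) = 6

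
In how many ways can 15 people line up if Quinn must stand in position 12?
Fix one position: (15-1)! = 87178291200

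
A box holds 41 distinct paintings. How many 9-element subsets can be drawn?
C(41,9) = 41!/(9!×32!) = 350343565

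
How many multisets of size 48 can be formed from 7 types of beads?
C(48+7-1, 7-1) = C(54, 6) = 25827165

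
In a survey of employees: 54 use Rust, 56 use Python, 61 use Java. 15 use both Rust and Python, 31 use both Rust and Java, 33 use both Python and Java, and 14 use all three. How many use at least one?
|A∪B∪C| = 54+56+61-15-31-33+14 = 106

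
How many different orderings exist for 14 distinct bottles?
14! = 87178291200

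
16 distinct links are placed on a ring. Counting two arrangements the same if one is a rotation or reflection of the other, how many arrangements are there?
(16-1)!/2 = 1307674368000/2 = 653837184000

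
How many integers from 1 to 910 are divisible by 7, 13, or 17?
⌊910/7⌋+⌊910/13⌋+⌊910/17⌋ - ⌊910/91⌋-⌊910/119⌋-⌊910/221⌋ + ⌊910/1547⌋ = 130+70+53 - 10-7-4 + 0 = 232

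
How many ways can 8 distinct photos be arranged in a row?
8! = 40320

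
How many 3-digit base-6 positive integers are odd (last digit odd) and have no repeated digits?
Last∈{1,3,5}. Last=0: 0. Last nonzero: 3×4×P(4,1) = 48. Total = 48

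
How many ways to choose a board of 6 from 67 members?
C(67,6) = 67!/(6!×61!) = 99795696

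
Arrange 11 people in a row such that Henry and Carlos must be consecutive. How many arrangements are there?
Treat the 2 as one block: (11-2+1)! × 2! = 3628800 × 2 = 7257600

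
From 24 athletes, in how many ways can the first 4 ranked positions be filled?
P(24,4) = 24!/(24-4)! = 255024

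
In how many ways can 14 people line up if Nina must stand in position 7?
Fix one position: (14-1)! = 6227020800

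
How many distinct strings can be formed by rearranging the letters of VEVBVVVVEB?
10! / (2! × 2! × 6!) = 1260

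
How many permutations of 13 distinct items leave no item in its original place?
!13 = Σ_{j=0}^{13} (-1)^j·13!/j! = 6227020800 - 6227020800 + 3113510400 - 1037836800 + 259459200 - 51891840 + 8648640 - 1235520 + 154440 - 17160 + 1716 - 156 + 13 - 1 = 2290792932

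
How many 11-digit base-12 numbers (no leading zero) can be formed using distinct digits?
First digit: 11 choices (nonzero). Then descending: 11 × 11 × 10 × 9 × 8 × 7 × 6 × 5 × 4 × 3 × 2 = 439084800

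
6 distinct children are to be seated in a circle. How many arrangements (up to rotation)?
Circular: fix one position, arrange the rest. (6-1)! = 120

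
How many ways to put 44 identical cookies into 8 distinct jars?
C(44+8-1, 8-1) = C(51, 7) = 115775100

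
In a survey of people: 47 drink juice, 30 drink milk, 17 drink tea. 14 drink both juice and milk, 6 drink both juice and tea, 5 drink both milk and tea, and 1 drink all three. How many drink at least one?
|A∪B∪C| = 47+30+17-14-6-5+1 = 70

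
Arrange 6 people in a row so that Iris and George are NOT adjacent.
Total - adjacent = 6! - (6-1)!×2 = 720 - 240 = 480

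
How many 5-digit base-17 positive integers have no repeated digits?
First digit: 16 choices (nonzero). Then descending: 16 × 16 × 15 × 14 × 13 = 698880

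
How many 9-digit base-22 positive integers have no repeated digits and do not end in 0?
Last digit: 21 nonzero choices. First digit: 20 (nonzero, ≠last). Middle 7: P(20,7) = 390700800. Total = 164094336000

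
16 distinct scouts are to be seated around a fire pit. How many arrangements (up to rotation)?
Circular: fix one position, arrange the rest. (16-1)! = 1307674368000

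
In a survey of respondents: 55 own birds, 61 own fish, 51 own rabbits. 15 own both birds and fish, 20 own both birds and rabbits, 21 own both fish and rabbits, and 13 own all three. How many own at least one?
|A∪B∪C| = 55+61+51-15-20-21+13 = 124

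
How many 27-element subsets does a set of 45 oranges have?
C(45,27) = 45!/(27!×18!) = 1715884494940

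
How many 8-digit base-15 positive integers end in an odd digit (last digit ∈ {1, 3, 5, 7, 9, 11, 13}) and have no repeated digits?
Last∈{1,3,5,7,9,11,13}. Last=0: 0. Last nonzero: 7×13×P(13,6) = 112432320. Total = 112432320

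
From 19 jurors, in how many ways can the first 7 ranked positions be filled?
P(19,7) = 19!/(19-7)! = 253955520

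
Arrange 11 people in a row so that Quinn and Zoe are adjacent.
Treat as block: (11-1)! × 2! = 3628800 × 2 = 7257600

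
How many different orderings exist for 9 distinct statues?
9! = 362880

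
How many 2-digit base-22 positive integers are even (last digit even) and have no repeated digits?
Last∈{0,2,4,6,8,10,12,14,16,18,20}. Last=0: 21. Last nonzero: 10×20×P(20,0) = 200. Total = 221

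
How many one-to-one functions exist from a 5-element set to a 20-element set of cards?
P(20,5) = 20!/(20-5)! = 1860480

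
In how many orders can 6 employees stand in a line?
6! = 720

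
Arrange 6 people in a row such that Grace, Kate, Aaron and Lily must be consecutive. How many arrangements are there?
Treat the 4 as one block: (6-4+1)! × 4! = 6 × 24 = 144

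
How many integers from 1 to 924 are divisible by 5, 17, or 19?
⌊924/5⌋+⌊924/17⌋+⌊924/19⌋ - ⌊924/85⌋-⌊924/95⌋-⌊924/323⌋ + ⌊924/1615⌋ = 184+54+48 - 10-9-2 + 0 = 265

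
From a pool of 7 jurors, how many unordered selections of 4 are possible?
C(7,4) = 7!/(4!×3!) = 35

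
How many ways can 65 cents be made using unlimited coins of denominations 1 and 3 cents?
Coefficient of x^65 in 1/(1-x^1) · 1/(1-x^3). Use j coins of 3 for j = 0..⌊65/3⌋ = 21, the rest in 1s: 21 + 1 = 22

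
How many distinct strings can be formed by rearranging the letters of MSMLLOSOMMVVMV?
14! / (2! × 2! × 3! × 5! × 2!) = 15135120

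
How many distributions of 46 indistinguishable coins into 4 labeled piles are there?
C(46+4-1, 4-1) = C(49, 3) = 18424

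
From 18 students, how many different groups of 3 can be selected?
C(18,3) = 18!/(3!×15!) = 816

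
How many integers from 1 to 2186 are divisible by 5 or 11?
⌊2186/5⌋ + ⌊2186/11⌋ - ⌊2186/55⌋ = 437 + 198 - 39 = 596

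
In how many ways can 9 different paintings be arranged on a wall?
9! = 362880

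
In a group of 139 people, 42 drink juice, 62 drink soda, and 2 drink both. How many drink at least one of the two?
|A∪B| = |A| + |B| - |A∩B| = 42 + 62 - 2 = 102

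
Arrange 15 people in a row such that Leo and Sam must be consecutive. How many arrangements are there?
Treat the 2 as one block: (15-2+1)! × 2! = 87178291200 × 2 = 174356582400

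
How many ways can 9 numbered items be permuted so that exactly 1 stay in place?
Choose the 1 fixed point C(9,1) = 9, derange the rest: !8 = Σ_{j=0}^{8} (-1)^j·8!/j! = 40320 - 40320 + 20160 - 6720 + 1680 - 336 + 56 - 8 + 1 = 14833. Product = 9 × 14833 = 133497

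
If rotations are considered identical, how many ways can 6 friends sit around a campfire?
Circular: fix one position, arrange the rest. (6-1)! = 120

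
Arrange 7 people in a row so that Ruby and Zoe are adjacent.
Treat as block: (7-1)! × 2! = 720 × 2 = 1440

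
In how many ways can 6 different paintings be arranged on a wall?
6! = 720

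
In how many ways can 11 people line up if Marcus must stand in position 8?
Fix one position: (11-1)! = 3628800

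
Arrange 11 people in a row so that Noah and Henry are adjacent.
Treat as block: (11-1)! × 2! = 3628800 × 2 = 7257600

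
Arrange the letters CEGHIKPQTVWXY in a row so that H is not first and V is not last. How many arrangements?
By inclusion-exclusion: 13! - 2×(13-1)! + (13-2)! = 6227020800 - 958003200 + 39916800 = 5308934400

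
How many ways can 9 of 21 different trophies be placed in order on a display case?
P(21,9) = 21!/(21-9)! = 106661318400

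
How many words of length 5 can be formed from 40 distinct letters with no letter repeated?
P(40,5) = 40!/(40-5)! = 78960960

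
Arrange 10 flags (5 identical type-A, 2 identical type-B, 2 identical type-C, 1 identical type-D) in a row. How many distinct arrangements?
10! / (5! × 2! × 2! × 1!) = 7560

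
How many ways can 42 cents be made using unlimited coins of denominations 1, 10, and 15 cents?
Coefficient of x^42 in 1/(1-x^1) · 1/(1-x^10) · 1/(1-x^15). Case on j = number of 15-cent coins (j = 0..2); remainder r = 42 - 15j is made from {1,10} in ⌊r/10⌋+1 ways. r = 42, 27, 12 → 5 + 3 + 2 = 10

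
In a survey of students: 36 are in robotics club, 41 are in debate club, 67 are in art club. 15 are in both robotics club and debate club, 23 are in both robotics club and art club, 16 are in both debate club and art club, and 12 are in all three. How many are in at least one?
|A∪B∪C| = 36+41+67-15-23-16+12 = 102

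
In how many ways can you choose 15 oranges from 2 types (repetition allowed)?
C(15+2-1, 2-1) = C(16, 1) = 16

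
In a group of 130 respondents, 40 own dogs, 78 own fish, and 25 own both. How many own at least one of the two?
|A∪B| = |A| + |B| - |A∩B| = 40 + 78 - 25 = 93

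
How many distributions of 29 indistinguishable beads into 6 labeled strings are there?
C(29+6-1, 6-1) = C(34, 5) = 278256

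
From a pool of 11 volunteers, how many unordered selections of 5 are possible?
C(11,5) = 11!/(5!×6!) = 462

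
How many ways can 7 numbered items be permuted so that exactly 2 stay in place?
Choose the 2 fixed points C(7,2) = 21, derange the rest: !5 = Σ_{j=0}^{5} (-1)^j·5!/j! = 120 - 120 + 60 - 20 + 5 - 1 = 44. Product = 21 × 44 = 924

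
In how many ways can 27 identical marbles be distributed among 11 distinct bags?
C(27+11-1, 11-1) = C(37, 10) = 348330136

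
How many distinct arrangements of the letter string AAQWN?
5! / (2! × 1! × 1! × 1!) = 60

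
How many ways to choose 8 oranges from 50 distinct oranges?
C(50,8) = 50!/(8!×42!) = 536878650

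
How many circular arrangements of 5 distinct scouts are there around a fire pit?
Circular: fix one position, arrange the rest. (5-1)! = 24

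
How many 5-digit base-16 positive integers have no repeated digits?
First digit: 15 choices (nonzero). Then descending: 15 × 15 × 14 × 13 × 12 = 491400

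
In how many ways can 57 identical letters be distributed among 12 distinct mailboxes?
C(57+12-1, 12-1) = C(68, 11) = 1533058025824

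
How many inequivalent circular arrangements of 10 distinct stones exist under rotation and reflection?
(10-1)!/2 = 362880/2 = 181440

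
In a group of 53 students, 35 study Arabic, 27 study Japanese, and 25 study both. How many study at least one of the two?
|A∪B| = |A| + |B| - |A∩B| = 35 + 27 - 25 = 37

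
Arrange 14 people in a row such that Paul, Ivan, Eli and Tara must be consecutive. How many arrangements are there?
Treat the 4 as one block: (14-4+1)! × 4! = 39916800 × 24 = 958003200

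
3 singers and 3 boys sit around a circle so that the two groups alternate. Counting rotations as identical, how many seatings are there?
Fix one of the singers: (3-1)! ways for the remaining singers, × 3! ways for the boys = 2 × 6 = 12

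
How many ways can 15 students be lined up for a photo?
15! = 1307674368000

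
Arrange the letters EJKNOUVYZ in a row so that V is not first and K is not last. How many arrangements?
By inclusion-exclusion: 9! - 2×(9-1)! + (9-2)! = 362880 - 80640 + 5040 = 287280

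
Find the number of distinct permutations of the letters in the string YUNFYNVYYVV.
11! / (4! × 2! × 3! × 1! × 1!) = 138600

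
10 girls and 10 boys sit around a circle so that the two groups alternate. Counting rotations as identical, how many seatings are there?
Fix one of the girls: (10-1)! ways for the remaining girls, × 10! ways for the boys = 362880 × 3628800 = 1316818944000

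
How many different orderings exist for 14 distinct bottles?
14! = 87178291200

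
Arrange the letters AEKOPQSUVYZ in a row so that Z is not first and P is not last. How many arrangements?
By inclusion-exclusion: 11! - 2×(11-1)! + (11-2)! = 39916800 - 7257600 + 362880 = 33022080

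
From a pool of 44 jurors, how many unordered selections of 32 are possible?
C(44,32) = 44!/(32!×12!) = 21090682613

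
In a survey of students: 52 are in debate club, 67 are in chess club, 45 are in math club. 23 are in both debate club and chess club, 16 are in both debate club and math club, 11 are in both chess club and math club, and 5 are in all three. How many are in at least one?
|A∪B∪C| = 52+67+45-23-16-11+5 = 119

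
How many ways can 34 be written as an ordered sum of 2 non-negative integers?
C(34+2-1, 2-1) = C(35, 1) = 35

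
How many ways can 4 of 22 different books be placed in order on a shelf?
P(22,4) = 22!/(22-4)! = 175560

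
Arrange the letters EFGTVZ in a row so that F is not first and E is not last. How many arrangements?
By inclusion-exclusion: 6! - 2×(6-1)! + (6-2)! = 720 - 240 + 24 = 504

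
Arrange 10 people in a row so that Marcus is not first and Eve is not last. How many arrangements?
By inclusion-exclusion: 10! - 2×(10-1)! + (10-2)! = 3628800 - 725760 + 40320 = 2943360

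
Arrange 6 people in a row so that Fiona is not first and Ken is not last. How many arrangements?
By inclusion-exclusion: 6! - 2×(6-1)! + (6-2)! = 720 - 240 + 24 = 504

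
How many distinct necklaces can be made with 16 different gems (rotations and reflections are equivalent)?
(16-1)!/2 = 1307674368000/2 = 653837184000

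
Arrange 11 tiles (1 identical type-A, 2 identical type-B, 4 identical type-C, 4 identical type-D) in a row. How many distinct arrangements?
11! / (1! × 2! × 4! × 4!) = 34650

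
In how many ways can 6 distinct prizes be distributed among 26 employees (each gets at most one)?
P(26,6) = 26!/(26-6)! = 165765600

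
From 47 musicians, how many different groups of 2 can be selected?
C(47,2) = 47!/(2!×45!) = 1081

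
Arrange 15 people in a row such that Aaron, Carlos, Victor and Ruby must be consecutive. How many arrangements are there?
Treat the 4 as one block: (15-4+1)! × 4! = 479001600 × 24 = 11496038400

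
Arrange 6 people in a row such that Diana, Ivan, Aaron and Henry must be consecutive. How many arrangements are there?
Treat the 4 as one block: (6-4+1)! × 4! = 6 × 24 = 144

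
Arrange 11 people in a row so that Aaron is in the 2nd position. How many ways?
Fix one position: (11-1)! = 3628800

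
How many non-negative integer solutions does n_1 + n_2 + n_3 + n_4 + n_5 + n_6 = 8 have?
C(8+6-1, 6-1) = C(13, 5) = 1287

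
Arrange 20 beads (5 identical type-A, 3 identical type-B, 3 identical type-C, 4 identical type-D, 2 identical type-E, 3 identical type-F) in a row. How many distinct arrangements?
20! / (5! × 3! × 3! × 4! × 2! × 3!) = 1955457504000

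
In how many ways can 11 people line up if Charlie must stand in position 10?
Fix one position: (11-1)! = 3628800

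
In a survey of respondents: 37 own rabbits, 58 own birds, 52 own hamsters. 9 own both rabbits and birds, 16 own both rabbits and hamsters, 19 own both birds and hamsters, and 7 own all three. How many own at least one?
|A∪B∪C| = 37+58+52-9-16-19+7 = 110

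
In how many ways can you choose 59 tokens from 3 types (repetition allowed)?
C(59+3-1, 3-1) = C(61, 2) = 1830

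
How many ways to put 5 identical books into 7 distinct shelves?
C(5+7-1, 7-1) = C(11, 6) = 462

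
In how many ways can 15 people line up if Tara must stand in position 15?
Fix one position: (15-1)! = 87178291200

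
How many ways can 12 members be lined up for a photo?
12! = 479001600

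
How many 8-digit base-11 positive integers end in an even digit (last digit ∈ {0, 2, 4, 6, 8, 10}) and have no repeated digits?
Last∈{0,2,4,6,8,10}. Last=0: 604800. Last nonzero: 5×9×P(9,6) = 2721600. Total = 3326400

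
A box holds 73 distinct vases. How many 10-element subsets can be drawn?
C(73,10) = 73!/(10!×63!) = 621324937376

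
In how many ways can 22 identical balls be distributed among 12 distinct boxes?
C(22+12-1, 12-1) = C(33, 11) = 193536720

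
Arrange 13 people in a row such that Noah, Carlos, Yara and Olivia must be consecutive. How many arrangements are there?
Treat the 4 as one block: (13-4+1)! × 4! = 3628800 × 24 = 87091200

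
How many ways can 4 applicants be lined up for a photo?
4! = 24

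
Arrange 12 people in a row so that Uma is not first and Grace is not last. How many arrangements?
By inclusion-exclusion: 12! - 2×(12-1)! + (12-2)! = 479001600 - 79833600 + 3628800 = 402796800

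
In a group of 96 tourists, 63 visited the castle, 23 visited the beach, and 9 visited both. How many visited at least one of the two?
|A∪B| = |A| + |B| - |A∩B| = 63 + 23 - 9 = 77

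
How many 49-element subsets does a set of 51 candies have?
C(51,49) = 51!/(49!×2!) = 1275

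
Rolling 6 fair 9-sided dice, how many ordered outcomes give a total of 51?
Coefficient of x^51 in (x + x² + ... + x^9)^6. By inclusion-exclusion on dice exceeding 9: Σ_j (-1)^j C(6,j)·C(51-1-9j, 5) = C(6,0)·C(50,5) - C(6,1)·C(41,5) + C(6,2)·C(32,5) - C(6,3)·C(23,5) + C(6,4)·C(14,5) - C(6,5)·C(5,5) = 1·2118760 - 6·749398 + 15·201376 - 20·33649 + 15·2002 - 6·1 = 56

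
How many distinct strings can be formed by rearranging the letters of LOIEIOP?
7! / (1! × 2! × 2! × 1! × 1!) = 1260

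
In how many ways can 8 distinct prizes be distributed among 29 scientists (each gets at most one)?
P(29,8) = 29!/(29-8)! = 173059286400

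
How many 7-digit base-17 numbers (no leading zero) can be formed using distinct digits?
First digit: 16 choices (nonzero). Then descending: 16 × 16 × 15 × 14 × 13 × 12 × 11 = 92252160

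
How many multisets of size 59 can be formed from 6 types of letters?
C(59+6-1, 6-1) = C(64, 5) = 7624512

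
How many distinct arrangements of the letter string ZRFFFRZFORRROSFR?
16! / (2! × 1! × 5! × 2! × 6!) = 60540480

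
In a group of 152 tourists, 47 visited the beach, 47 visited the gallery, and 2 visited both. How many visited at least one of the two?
|A∪B| = |A| + |B| - |A∩B| = 47 + 47 - 2 = 92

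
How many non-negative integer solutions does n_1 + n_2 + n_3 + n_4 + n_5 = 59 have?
C(59+5-1, 5-1) = C(63, 4) = 595665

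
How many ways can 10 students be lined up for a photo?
10! = 3628800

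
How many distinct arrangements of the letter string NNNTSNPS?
8! / (4! × 2! × 1! × 1!) = 840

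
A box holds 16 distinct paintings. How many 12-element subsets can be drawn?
C(16,12) = 16!/(12!×4!) = 1820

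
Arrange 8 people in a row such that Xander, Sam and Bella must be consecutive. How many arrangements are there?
Treat the 3 as one block: (8-3+1)! × 3! = 720 × 6 = 4320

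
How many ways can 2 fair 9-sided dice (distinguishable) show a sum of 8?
Coefficient of x^8 in (x + x² + ... + x^9)^2. By inclusion-exclusion on dice exceeding 9: Σ_j (-1)^j C(2,j)·C(8-1-9j, 1) = C(2,0)·C(7,1) = 1·7 = 7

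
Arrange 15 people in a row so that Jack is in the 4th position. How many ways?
Fix one position: (15-1)! = 87178291200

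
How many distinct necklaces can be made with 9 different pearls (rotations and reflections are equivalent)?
(9-1)!/2 = 40320/2 = 20160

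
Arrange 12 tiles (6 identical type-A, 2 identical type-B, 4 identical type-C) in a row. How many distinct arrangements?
12! / (6! × 2! × 4!) = 13860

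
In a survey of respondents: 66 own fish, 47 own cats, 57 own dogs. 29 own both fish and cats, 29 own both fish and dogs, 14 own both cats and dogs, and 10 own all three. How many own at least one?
|A∪B∪C| = 66+47+57-29-29-14+10 = 108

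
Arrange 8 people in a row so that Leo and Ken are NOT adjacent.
Total - adjacent = 8! - (8-1)!×2 = 40320 - 10080 = 30240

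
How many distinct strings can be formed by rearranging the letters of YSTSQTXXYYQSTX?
14! / (3! × 3! × 3! × 2! × 3!) = 33633600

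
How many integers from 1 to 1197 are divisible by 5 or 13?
⌊1197/5⌋ + ⌊1197/13⌋ - ⌊1197/65⌋ = 239 + 92 - 18 = 313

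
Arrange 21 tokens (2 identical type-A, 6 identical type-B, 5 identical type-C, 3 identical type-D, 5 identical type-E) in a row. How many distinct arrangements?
21! / (2! × 6! × 5! × 3! × 5!) = 410646075840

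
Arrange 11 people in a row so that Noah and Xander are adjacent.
Treat as block: (11-1)! × 2! = 3628800 × 2 = 7257600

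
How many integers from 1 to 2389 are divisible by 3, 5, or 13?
⌊2389/3⌋+⌊2389/5⌋+⌊2389/13⌋ - ⌊2389/15⌋-⌊2389/39⌋-⌊2389/65⌋ + ⌊2389/195⌋ = 796+477+183 - 159-61-36 + 12 = 1212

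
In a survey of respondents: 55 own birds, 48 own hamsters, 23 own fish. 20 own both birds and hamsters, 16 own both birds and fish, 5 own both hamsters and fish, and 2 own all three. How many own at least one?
|A∪B∪C| = 55+48+23-20-16-5+2 = 87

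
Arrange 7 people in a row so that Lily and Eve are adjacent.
Treat as block: (7-1)! × 2! = 720 × 2 = 1440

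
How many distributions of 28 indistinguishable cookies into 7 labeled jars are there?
C(28+7-1, 7-1) = C(34, 6) = 1344904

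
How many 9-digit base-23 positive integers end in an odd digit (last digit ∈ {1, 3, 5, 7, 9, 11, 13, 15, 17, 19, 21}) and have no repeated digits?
Last∈{1,3,5,7,9,11,13,15,17,19,21}. Last=0: 0. Last nonzero: 11×21×P(21,7) = 135377827200. Total = 135377827200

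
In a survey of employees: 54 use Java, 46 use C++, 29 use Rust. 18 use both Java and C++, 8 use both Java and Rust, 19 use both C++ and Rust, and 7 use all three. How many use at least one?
|A∪B∪C| = 54+46+29-18-8-19+7 = 91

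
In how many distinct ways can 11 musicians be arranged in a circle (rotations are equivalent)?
Circular: fix one position, arrange the rest. (11-1)! = 3628800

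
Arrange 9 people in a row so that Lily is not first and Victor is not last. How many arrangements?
By inclusion-exclusion: 9! - 2×(9-1)! + (9-2)! = 362880 - 80640 + 5040 = 287280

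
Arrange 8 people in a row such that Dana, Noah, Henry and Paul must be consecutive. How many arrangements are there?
Treat the 4 as one block: (8-4+1)! × 4! = 120 × 24 = 2880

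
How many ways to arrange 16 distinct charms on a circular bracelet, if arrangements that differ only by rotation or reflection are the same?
(16-1)!/2 = 1307674368000/2 = 653837184000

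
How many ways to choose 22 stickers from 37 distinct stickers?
C(37,22) = 37!/(22!×15!) = 9364199760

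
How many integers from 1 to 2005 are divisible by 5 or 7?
⌊2005/5⌋ + ⌊2005/7⌋ - ⌊2005/35⌋ = 401 + 286 - 57 = 630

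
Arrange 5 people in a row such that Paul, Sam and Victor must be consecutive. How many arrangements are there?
Treat the 3 as one block: (5-3+1)! × 3! = 6 × 6 = 36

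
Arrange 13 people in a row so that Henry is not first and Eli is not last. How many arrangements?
By inclusion-exclusion: 13! - 2×(13-1)! + (13-2)! = 6227020800 - 958003200 + 39916800 = 5308934400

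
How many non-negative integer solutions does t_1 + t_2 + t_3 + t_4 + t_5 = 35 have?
C(35+5-1, 5-1) = C(39, 4) = 82251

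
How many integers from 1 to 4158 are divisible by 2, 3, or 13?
⌊4158/2⌋+⌊4158/3⌋+⌊4158/13⌋ - ⌊4158/6⌋-⌊4158/26⌋-⌊4158/39⌋ + ⌊4158/78⌋ = 2079+1386+319 - 693-159-106 + 53 = 2879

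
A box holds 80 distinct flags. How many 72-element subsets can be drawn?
C(80,72) = 80!/(72!×8!) = 28987537150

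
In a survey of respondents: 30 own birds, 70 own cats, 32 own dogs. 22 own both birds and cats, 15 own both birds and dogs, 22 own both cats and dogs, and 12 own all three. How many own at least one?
|A∪B∪C| = 30+70+32-22-15-22+12 = 85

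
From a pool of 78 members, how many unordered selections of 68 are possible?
C(78,68) = 78!/(68!×10!) = 1258315963905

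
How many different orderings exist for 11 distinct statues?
11! = 39916800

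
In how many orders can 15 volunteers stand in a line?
15! = 1307674368000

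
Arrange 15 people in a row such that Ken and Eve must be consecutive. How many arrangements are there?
Treat the 2 as one block: (15-2+1)! × 2! = 87178291200 × 2 = 174356582400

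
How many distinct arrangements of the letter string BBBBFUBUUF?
10! / (5! × 2! × 3!) = 2520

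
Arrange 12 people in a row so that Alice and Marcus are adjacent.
Treat as block: (12-1)! × 2! = 39916800 × 2 = 79833600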